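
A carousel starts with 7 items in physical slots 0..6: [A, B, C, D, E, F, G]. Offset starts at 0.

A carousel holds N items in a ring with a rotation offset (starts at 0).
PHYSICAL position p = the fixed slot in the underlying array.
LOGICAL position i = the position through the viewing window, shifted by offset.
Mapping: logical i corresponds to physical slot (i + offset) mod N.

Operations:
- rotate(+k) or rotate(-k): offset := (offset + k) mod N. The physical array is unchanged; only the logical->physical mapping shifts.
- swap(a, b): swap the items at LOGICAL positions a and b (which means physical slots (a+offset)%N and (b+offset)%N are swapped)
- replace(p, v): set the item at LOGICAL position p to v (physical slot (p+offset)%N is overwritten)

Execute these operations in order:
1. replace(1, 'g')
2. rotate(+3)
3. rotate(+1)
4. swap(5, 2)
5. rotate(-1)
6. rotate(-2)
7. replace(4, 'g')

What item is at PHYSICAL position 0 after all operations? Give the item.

Answer: A

Derivation:
After op 1 (replace(1, 'g')): offset=0, physical=[A,g,C,D,E,F,G], logical=[A,g,C,D,E,F,G]
After op 2 (rotate(+3)): offset=3, physical=[A,g,C,D,E,F,G], logical=[D,E,F,G,A,g,C]
After op 3 (rotate(+1)): offset=4, physical=[A,g,C,D,E,F,G], logical=[E,F,G,A,g,C,D]
After op 4 (swap(5, 2)): offset=4, physical=[A,g,G,D,E,F,C], logical=[E,F,C,A,g,G,D]
After op 5 (rotate(-1)): offset=3, physical=[A,g,G,D,E,F,C], logical=[D,E,F,C,A,g,G]
After op 6 (rotate(-2)): offset=1, physical=[A,g,G,D,E,F,C], logical=[g,G,D,E,F,C,A]
After op 7 (replace(4, 'g')): offset=1, physical=[A,g,G,D,E,g,C], logical=[g,G,D,E,g,C,A]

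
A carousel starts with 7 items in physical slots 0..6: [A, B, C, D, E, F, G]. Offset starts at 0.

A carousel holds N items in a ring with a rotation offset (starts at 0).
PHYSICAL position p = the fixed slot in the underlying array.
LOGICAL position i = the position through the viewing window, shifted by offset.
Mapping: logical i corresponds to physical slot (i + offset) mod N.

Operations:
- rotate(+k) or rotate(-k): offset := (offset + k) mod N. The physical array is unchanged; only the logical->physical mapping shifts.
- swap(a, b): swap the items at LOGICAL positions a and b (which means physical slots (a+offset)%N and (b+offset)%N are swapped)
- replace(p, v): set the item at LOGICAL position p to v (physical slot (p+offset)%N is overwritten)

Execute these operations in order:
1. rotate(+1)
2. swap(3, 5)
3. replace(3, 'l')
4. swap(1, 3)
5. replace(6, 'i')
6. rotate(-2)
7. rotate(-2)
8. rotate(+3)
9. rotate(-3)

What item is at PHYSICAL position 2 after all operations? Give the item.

Answer: l

Derivation:
After op 1 (rotate(+1)): offset=1, physical=[A,B,C,D,E,F,G], logical=[B,C,D,E,F,G,A]
After op 2 (swap(3, 5)): offset=1, physical=[A,B,C,D,G,F,E], logical=[B,C,D,G,F,E,A]
After op 3 (replace(3, 'l')): offset=1, physical=[A,B,C,D,l,F,E], logical=[B,C,D,l,F,E,A]
After op 4 (swap(1, 3)): offset=1, physical=[A,B,l,D,C,F,E], logical=[B,l,D,C,F,E,A]
After op 5 (replace(6, 'i')): offset=1, physical=[i,B,l,D,C,F,E], logical=[B,l,D,C,F,E,i]
After op 6 (rotate(-2)): offset=6, physical=[i,B,l,D,C,F,E], logical=[E,i,B,l,D,C,F]
After op 7 (rotate(-2)): offset=4, physical=[i,B,l,D,C,F,E], logical=[C,F,E,i,B,l,D]
After op 8 (rotate(+3)): offset=0, physical=[i,B,l,D,C,F,E], logical=[i,B,l,D,C,F,E]
After op 9 (rotate(-3)): offset=4, physical=[i,B,l,D,C,F,E], logical=[C,F,E,i,B,l,D]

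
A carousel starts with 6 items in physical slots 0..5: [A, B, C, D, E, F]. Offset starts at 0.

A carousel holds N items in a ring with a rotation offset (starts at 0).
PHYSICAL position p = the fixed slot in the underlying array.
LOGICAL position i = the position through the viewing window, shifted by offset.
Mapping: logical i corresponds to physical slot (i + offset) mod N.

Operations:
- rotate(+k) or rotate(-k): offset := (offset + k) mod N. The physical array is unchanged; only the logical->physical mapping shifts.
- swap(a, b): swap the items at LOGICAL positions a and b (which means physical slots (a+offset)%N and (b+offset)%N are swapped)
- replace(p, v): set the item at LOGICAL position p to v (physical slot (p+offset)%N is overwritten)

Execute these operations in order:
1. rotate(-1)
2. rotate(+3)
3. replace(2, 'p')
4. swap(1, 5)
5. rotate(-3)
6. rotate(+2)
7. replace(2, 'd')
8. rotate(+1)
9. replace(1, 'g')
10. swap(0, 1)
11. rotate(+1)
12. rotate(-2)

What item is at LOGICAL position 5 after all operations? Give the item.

Answer: A

Derivation:
After op 1 (rotate(-1)): offset=5, physical=[A,B,C,D,E,F], logical=[F,A,B,C,D,E]
After op 2 (rotate(+3)): offset=2, physical=[A,B,C,D,E,F], logical=[C,D,E,F,A,B]
After op 3 (replace(2, 'p')): offset=2, physical=[A,B,C,D,p,F], logical=[C,D,p,F,A,B]
After op 4 (swap(1, 5)): offset=2, physical=[A,D,C,B,p,F], logical=[C,B,p,F,A,D]
After op 5 (rotate(-3)): offset=5, physical=[A,D,C,B,p,F], logical=[F,A,D,C,B,p]
After op 6 (rotate(+2)): offset=1, physical=[A,D,C,B,p,F], logical=[D,C,B,p,F,A]
After op 7 (replace(2, 'd')): offset=1, physical=[A,D,C,d,p,F], logical=[D,C,d,p,F,A]
After op 8 (rotate(+1)): offset=2, physical=[A,D,C,d,p,F], logical=[C,d,p,F,A,D]
After op 9 (replace(1, 'g')): offset=2, physical=[A,D,C,g,p,F], logical=[C,g,p,F,A,D]
After op 10 (swap(0, 1)): offset=2, physical=[A,D,g,C,p,F], logical=[g,C,p,F,A,D]
After op 11 (rotate(+1)): offset=3, physical=[A,D,g,C,p,F], logical=[C,p,F,A,D,g]
After op 12 (rotate(-2)): offset=1, physical=[A,D,g,C,p,F], logical=[D,g,C,p,F,A]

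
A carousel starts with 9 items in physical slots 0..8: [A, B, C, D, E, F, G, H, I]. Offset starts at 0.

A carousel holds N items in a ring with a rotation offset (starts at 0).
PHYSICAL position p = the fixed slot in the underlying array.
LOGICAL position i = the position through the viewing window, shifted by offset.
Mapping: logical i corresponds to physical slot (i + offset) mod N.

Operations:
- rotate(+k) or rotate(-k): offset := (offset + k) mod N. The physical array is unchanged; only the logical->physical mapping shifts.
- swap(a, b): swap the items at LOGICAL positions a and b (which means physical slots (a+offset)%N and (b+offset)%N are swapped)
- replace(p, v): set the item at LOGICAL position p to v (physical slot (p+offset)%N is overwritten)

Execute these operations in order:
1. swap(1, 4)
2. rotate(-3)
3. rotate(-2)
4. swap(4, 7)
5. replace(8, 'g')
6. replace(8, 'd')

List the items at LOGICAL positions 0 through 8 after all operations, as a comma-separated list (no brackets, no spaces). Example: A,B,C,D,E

Answer: B,F,G,H,C,A,E,I,d

Derivation:
After op 1 (swap(1, 4)): offset=0, physical=[A,E,C,D,B,F,G,H,I], logical=[A,E,C,D,B,F,G,H,I]
After op 2 (rotate(-3)): offset=6, physical=[A,E,C,D,B,F,G,H,I], logical=[G,H,I,A,E,C,D,B,F]
After op 3 (rotate(-2)): offset=4, physical=[A,E,C,D,B,F,G,H,I], logical=[B,F,G,H,I,A,E,C,D]
After op 4 (swap(4, 7)): offset=4, physical=[A,E,I,D,B,F,G,H,C], logical=[B,F,G,H,C,A,E,I,D]
After op 5 (replace(8, 'g')): offset=4, physical=[A,E,I,g,B,F,G,H,C], logical=[B,F,G,H,C,A,E,I,g]
After op 6 (replace(8, 'd')): offset=4, physical=[A,E,I,d,B,F,G,H,C], logical=[B,F,G,H,C,A,E,I,d]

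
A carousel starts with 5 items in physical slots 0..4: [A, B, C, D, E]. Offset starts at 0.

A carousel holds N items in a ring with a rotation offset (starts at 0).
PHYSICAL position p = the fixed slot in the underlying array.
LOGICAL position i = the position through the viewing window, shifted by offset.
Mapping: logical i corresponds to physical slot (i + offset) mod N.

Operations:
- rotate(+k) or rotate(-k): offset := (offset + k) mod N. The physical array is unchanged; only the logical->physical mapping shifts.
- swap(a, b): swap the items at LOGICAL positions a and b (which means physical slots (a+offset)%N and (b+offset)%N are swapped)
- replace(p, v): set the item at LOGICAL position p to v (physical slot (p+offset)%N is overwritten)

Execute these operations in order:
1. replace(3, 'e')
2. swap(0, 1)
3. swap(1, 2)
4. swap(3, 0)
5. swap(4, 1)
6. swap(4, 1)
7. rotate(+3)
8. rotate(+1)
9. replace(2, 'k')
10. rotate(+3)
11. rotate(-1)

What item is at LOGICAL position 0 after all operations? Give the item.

After op 1 (replace(3, 'e')): offset=0, physical=[A,B,C,e,E], logical=[A,B,C,e,E]
After op 2 (swap(0, 1)): offset=0, physical=[B,A,C,e,E], logical=[B,A,C,e,E]
After op 3 (swap(1, 2)): offset=0, physical=[B,C,A,e,E], logical=[B,C,A,e,E]
After op 4 (swap(3, 0)): offset=0, physical=[e,C,A,B,E], logical=[e,C,A,B,E]
After op 5 (swap(4, 1)): offset=0, physical=[e,E,A,B,C], logical=[e,E,A,B,C]
After op 6 (swap(4, 1)): offset=0, physical=[e,C,A,B,E], logical=[e,C,A,B,E]
After op 7 (rotate(+3)): offset=3, physical=[e,C,A,B,E], logical=[B,E,e,C,A]
After op 8 (rotate(+1)): offset=4, physical=[e,C,A,B,E], logical=[E,e,C,A,B]
After op 9 (replace(2, 'k')): offset=4, physical=[e,k,A,B,E], logical=[E,e,k,A,B]
After op 10 (rotate(+3)): offset=2, physical=[e,k,A,B,E], logical=[A,B,E,e,k]
After op 11 (rotate(-1)): offset=1, physical=[e,k,A,B,E], logical=[k,A,B,E,e]

Answer: k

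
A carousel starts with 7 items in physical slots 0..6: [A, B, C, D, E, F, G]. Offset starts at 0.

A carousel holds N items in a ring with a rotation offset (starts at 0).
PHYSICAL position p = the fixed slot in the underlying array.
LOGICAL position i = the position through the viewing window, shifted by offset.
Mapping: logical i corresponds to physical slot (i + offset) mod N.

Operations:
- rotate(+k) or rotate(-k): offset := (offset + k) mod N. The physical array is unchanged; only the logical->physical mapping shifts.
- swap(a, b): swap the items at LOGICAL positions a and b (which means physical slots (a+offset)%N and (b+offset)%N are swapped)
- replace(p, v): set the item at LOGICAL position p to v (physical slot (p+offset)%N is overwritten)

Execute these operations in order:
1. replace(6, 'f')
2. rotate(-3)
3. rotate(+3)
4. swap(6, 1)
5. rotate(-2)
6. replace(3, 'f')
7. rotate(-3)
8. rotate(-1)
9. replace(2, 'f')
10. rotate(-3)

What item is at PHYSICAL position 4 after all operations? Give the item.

After op 1 (replace(6, 'f')): offset=0, physical=[A,B,C,D,E,F,f], logical=[A,B,C,D,E,F,f]
After op 2 (rotate(-3)): offset=4, physical=[A,B,C,D,E,F,f], logical=[E,F,f,A,B,C,D]
After op 3 (rotate(+3)): offset=0, physical=[A,B,C,D,E,F,f], logical=[A,B,C,D,E,F,f]
After op 4 (swap(6, 1)): offset=0, physical=[A,f,C,D,E,F,B], logical=[A,f,C,D,E,F,B]
After op 5 (rotate(-2)): offset=5, physical=[A,f,C,D,E,F,B], logical=[F,B,A,f,C,D,E]
After op 6 (replace(3, 'f')): offset=5, physical=[A,f,C,D,E,F,B], logical=[F,B,A,f,C,D,E]
After op 7 (rotate(-3)): offset=2, physical=[A,f,C,D,E,F,B], logical=[C,D,E,F,B,A,f]
After op 8 (rotate(-1)): offset=1, physical=[A,f,C,D,E,F,B], logical=[f,C,D,E,F,B,A]
After op 9 (replace(2, 'f')): offset=1, physical=[A,f,C,f,E,F,B], logical=[f,C,f,E,F,B,A]
After op 10 (rotate(-3)): offset=5, physical=[A,f,C,f,E,F,B], logical=[F,B,A,f,C,f,E]

Answer: E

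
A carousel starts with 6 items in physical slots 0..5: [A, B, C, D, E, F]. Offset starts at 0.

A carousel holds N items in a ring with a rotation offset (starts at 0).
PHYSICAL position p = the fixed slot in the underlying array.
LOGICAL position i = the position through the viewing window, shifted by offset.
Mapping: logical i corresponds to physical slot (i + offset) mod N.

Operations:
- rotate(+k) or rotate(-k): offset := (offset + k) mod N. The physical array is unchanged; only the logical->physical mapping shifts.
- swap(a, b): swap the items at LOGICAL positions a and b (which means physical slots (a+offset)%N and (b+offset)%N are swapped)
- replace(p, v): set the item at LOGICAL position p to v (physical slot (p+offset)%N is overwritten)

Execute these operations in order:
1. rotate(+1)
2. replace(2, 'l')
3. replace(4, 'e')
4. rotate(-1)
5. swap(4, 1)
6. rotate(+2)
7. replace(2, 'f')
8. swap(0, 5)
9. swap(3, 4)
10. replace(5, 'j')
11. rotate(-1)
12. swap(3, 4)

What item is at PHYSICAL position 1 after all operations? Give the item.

After op 1 (rotate(+1)): offset=1, physical=[A,B,C,D,E,F], logical=[B,C,D,E,F,A]
After op 2 (replace(2, 'l')): offset=1, physical=[A,B,C,l,E,F], logical=[B,C,l,E,F,A]
After op 3 (replace(4, 'e')): offset=1, physical=[A,B,C,l,E,e], logical=[B,C,l,E,e,A]
After op 4 (rotate(-1)): offset=0, physical=[A,B,C,l,E,e], logical=[A,B,C,l,E,e]
After op 5 (swap(4, 1)): offset=0, physical=[A,E,C,l,B,e], logical=[A,E,C,l,B,e]
After op 6 (rotate(+2)): offset=2, physical=[A,E,C,l,B,e], logical=[C,l,B,e,A,E]
After op 7 (replace(2, 'f')): offset=2, physical=[A,E,C,l,f,e], logical=[C,l,f,e,A,E]
After op 8 (swap(0, 5)): offset=2, physical=[A,C,E,l,f,e], logical=[E,l,f,e,A,C]
After op 9 (swap(3, 4)): offset=2, physical=[e,C,E,l,f,A], logical=[E,l,f,A,e,C]
After op 10 (replace(5, 'j')): offset=2, physical=[e,j,E,l,f,A], logical=[E,l,f,A,e,j]
After op 11 (rotate(-1)): offset=1, physical=[e,j,E,l,f,A], logical=[j,E,l,f,A,e]
After op 12 (swap(3, 4)): offset=1, physical=[e,j,E,l,A,f], logical=[j,E,l,A,f,e]

Answer: j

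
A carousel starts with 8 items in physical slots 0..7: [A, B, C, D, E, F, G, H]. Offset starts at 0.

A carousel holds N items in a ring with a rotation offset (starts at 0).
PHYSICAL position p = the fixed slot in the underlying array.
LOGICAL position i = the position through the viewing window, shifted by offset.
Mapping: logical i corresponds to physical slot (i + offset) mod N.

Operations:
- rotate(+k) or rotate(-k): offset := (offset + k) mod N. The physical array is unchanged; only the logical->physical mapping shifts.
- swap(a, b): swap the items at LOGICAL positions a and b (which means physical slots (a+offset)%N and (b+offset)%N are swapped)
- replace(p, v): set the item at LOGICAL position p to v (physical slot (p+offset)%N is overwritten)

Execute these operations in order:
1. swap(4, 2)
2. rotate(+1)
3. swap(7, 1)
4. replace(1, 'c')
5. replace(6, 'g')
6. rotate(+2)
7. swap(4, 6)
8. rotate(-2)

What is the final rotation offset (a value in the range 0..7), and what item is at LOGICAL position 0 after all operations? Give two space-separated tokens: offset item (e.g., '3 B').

Answer: 1 g

Derivation:
After op 1 (swap(4, 2)): offset=0, physical=[A,B,E,D,C,F,G,H], logical=[A,B,E,D,C,F,G,H]
After op 2 (rotate(+1)): offset=1, physical=[A,B,E,D,C,F,G,H], logical=[B,E,D,C,F,G,H,A]
After op 3 (swap(7, 1)): offset=1, physical=[E,B,A,D,C,F,G,H], logical=[B,A,D,C,F,G,H,E]
After op 4 (replace(1, 'c')): offset=1, physical=[E,B,c,D,C,F,G,H], logical=[B,c,D,C,F,G,H,E]
After op 5 (replace(6, 'g')): offset=1, physical=[E,B,c,D,C,F,G,g], logical=[B,c,D,C,F,G,g,E]
After op 6 (rotate(+2)): offset=3, physical=[E,B,c,D,C,F,G,g], logical=[D,C,F,G,g,E,B,c]
After op 7 (swap(4, 6)): offset=3, physical=[E,g,c,D,C,F,G,B], logical=[D,C,F,G,B,E,g,c]
After op 8 (rotate(-2)): offset=1, physical=[E,g,c,D,C,F,G,B], logical=[g,c,D,C,F,G,B,E]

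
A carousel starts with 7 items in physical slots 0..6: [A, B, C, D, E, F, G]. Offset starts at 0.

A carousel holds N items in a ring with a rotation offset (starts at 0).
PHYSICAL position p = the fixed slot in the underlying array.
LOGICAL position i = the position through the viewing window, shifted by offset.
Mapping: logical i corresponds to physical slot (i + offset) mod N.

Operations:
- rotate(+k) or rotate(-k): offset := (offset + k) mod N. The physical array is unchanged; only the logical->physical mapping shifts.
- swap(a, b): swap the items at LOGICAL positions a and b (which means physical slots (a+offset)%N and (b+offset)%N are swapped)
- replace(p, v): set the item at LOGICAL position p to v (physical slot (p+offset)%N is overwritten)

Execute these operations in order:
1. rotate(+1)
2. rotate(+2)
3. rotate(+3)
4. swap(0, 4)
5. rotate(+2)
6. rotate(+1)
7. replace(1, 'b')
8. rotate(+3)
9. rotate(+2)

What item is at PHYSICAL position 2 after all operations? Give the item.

Answer: C

Derivation:
After op 1 (rotate(+1)): offset=1, physical=[A,B,C,D,E,F,G], logical=[B,C,D,E,F,G,A]
After op 2 (rotate(+2)): offset=3, physical=[A,B,C,D,E,F,G], logical=[D,E,F,G,A,B,C]
After op 3 (rotate(+3)): offset=6, physical=[A,B,C,D,E,F,G], logical=[G,A,B,C,D,E,F]
After op 4 (swap(0, 4)): offset=6, physical=[A,B,C,G,E,F,D], logical=[D,A,B,C,G,E,F]
After op 5 (rotate(+2)): offset=1, physical=[A,B,C,G,E,F,D], logical=[B,C,G,E,F,D,A]
After op 6 (rotate(+1)): offset=2, physical=[A,B,C,G,E,F,D], logical=[C,G,E,F,D,A,B]
After op 7 (replace(1, 'b')): offset=2, physical=[A,B,C,b,E,F,D], logical=[C,b,E,F,D,A,B]
After op 8 (rotate(+3)): offset=5, physical=[A,B,C,b,E,F,D], logical=[F,D,A,B,C,b,E]
After op 9 (rotate(+2)): offset=0, physical=[A,B,C,b,E,F,D], logical=[A,B,C,b,E,F,D]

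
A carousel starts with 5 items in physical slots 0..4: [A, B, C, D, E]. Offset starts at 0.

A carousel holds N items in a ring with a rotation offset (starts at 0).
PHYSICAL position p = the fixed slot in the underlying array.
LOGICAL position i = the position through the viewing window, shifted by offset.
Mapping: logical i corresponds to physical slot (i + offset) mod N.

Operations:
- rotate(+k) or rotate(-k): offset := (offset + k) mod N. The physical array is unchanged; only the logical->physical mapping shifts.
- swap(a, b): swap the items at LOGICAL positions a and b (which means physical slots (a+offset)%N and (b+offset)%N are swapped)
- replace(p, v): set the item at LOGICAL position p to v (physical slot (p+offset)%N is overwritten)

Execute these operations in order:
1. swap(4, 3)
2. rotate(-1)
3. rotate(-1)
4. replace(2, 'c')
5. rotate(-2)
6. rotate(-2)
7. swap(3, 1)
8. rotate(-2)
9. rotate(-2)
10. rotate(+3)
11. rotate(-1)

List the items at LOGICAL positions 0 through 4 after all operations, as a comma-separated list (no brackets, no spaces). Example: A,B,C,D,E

After op 1 (swap(4, 3)): offset=0, physical=[A,B,C,E,D], logical=[A,B,C,E,D]
After op 2 (rotate(-1)): offset=4, physical=[A,B,C,E,D], logical=[D,A,B,C,E]
After op 3 (rotate(-1)): offset=3, physical=[A,B,C,E,D], logical=[E,D,A,B,C]
After op 4 (replace(2, 'c')): offset=3, physical=[c,B,C,E,D], logical=[E,D,c,B,C]
After op 5 (rotate(-2)): offset=1, physical=[c,B,C,E,D], logical=[B,C,E,D,c]
After op 6 (rotate(-2)): offset=4, physical=[c,B,C,E,D], logical=[D,c,B,C,E]
After op 7 (swap(3, 1)): offset=4, physical=[C,B,c,E,D], logical=[D,C,B,c,E]
After op 8 (rotate(-2)): offset=2, physical=[C,B,c,E,D], logical=[c,E,D,C,B]
After op 9 (rotate(-2)): offset=0, physical=[C,B,c,E,D], logical=[C,B,c,E,D]
After op 10 (rotate(+3)): offset=3, physical=[C,B,c,E,D], logical=[E,D,C,B,c]
After op 11 (rotate(-1)): offset=2, physical=[C,B,c,E,D], logical=[c,E,D,C,B]

Answer: c,E,D,C,B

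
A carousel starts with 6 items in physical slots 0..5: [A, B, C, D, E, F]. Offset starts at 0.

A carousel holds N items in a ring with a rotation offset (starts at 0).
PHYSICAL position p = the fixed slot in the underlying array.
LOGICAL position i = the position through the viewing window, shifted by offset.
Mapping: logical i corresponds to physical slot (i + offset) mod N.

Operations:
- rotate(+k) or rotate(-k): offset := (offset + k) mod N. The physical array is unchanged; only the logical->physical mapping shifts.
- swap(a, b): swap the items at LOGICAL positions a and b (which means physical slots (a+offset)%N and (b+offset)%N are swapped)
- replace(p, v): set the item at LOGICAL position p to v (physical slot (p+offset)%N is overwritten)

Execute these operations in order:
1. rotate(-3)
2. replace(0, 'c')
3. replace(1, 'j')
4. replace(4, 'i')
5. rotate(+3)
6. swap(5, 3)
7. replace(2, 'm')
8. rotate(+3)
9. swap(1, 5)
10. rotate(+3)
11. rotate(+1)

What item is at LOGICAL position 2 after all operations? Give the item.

After op 1 (rotate(-3)): offset=3, physical=[A,B,C,D,E,F], logical=[D,E,F,A,B,C]
After op 2 (replace(0, 'c')): offset=3, physical=[A,B,C,c,E,F], logical=[c,E,F,A,B,C]
After op 3 (replace(1, 'j')): offset=3, physical=[A,B,C,c,j,F], logical=[c,j,F,A,B,C]
After op 4 (replace(4, 'i')): offset=3, physical=[A,i,C,c,j,F], logical=[c,j,F,A,i,C]
After op 5 (rotate(+3)): offset=0, physical=[A,i,C,c,j,F], logical=[A,i,C,c,j,F]
After op 6 (swap(5, 3)): offset=0, physical=[A,i,C,F,j,c], logical=[A,i,C,F,j,c]
After op 7 (replace(2, 'm')): offset=0, physical=[A,i,m,F,j,c], logical=[A,i,m,F,j,c]
After op 8 (rotate(+3)): offset=3, physical=[A,i,m,F,j,c], logical=[F,j,c,A,i,m]
After op 9 (swap(1, 5)): offset=3, physical=[A,i,j,F,m,c], logical=[F,m,c,A,i,j]
After op 10 (rotate(+3)): offset=0, physical=[A,i,j,F,m,c], logical=[A,i,j,F,m,c]
After op 11 (rotate(+1)): offset=1, physical=[A,i,j,F,m,c], logical=[i,j,F,m,c,A]

Answer: F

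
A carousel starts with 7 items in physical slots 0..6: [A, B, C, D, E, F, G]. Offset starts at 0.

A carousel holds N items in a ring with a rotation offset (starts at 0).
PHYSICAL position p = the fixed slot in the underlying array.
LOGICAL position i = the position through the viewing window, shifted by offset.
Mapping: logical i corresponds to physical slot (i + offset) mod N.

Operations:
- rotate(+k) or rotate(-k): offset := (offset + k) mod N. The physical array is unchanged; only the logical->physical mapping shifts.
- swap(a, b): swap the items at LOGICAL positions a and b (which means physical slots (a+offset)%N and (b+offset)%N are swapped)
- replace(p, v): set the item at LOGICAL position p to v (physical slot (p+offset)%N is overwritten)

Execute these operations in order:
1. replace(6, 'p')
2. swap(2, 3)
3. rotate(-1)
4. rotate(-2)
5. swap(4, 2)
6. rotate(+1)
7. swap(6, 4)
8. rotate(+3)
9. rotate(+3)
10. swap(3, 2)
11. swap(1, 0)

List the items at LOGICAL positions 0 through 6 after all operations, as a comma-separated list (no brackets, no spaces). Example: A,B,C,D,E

After op 1 (replace(6, 'p')): offset=0, physical=[A,B,C,D,E,F,p], logical=[A,B,C,D,E,F,p]
After op 2 (swap(2, 3)): offset=0, physical=[A,B,D,C,E,F,p], logical=[A,B,D,C,E,F,p]
After op 3 (rotate(-1)): offset=6, physical=[A,B,D,C,E,F,p], logical=[p,A,B,D,C,E,F]
After op 4 (rotate(-2)): offset=4, physical=[A,B,D,C,E,F,p], logical=[E,F,p,A,B,D,C]
After op 5 (swap(4, 2)): offset=4, physical=[A,p,D,C,E,F,B], logical=[E,F,B,A,p,D,C]
After op 6 (rotate(+1)): offset=5, physical=[A,p,D,C,E,F,B], logical=[F,B,A,p,D,C,E]
After op 7 (swap(6, 4)): offset=5, physical=[A,p,E,C,D,F,B], logical=[F,B,A,p,E,C,D]
After op 8 (rotate(+3)): offset=1, physical=[A,p,E,C,D,F,B], logical=[p,E,C,D,F,B,A]
After op 9 (rotate(+3)): offset=4, physical=[A,p,E,C,D,F,B], logical=[D,F,B,A,p,E,C]
After op 10 (swap(3, 2)): offset=4, physical=[B,p,E,C,D,F,A], logical=[D,F,A,B,p,E,C]
After op 11 (swap(1, 0)): offset=4, physical=[B,p,E,C,F,D,A], logical=[F,D,A,B,p,E,C]

Answer: F,D,A,B,p,E,C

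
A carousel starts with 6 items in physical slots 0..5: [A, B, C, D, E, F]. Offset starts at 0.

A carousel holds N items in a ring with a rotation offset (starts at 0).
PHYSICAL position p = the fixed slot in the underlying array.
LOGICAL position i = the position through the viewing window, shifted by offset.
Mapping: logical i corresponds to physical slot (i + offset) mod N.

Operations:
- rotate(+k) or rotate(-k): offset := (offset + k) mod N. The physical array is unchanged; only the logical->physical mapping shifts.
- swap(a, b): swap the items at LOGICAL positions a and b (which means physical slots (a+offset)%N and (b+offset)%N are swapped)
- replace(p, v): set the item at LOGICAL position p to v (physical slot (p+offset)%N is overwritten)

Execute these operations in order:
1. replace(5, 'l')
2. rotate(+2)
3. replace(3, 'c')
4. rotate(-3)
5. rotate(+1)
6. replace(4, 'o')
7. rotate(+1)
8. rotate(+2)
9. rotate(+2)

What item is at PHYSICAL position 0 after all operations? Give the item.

Answer: A

Derivation:
After op 1 (replace(5, 'l')): offset=0, physical=[A,B,C,D,E,l], logical=[A,B,C,D,E,l]
After op 2 (rotate(+2)): offset=2, physical=[A,B,C,D,E,l], logical=[C,D,E,l,A,B]
After op 3 (replace(3, 'c')): offset=2, physical=[A,B,C,D,E,c], logical=[C,D,E,c,A,B]
After op 4 (rotate(-3)): offset=5, physical=[A,B,C,D,E,c], logical=[c,A,B,C,D,E]
After op 5 (rotate(+1)): offset=0, physical=[A,B,C,D,E,c], logical=[A,B,C,D,E,c]
After op 6 (replace(4, 'o')): offset=0, physical=[A,B,C,D,o,c], logical=[A,B,C,D,o,c]
After op 7 (rotate(+1)): offset=1, physical=[A,B,C,D,o,c], logical=[B,C,D,o,c,A]
After op 8 (rotate(+2)): offset=3, physical=[A,B,C,D,o,c], logical=[D,o,c,A,B,C]
After op 9 (rotate(+2)): offset=5, physical=[A,B,C,D,o,c], logical=[c,A,B,C,D,o]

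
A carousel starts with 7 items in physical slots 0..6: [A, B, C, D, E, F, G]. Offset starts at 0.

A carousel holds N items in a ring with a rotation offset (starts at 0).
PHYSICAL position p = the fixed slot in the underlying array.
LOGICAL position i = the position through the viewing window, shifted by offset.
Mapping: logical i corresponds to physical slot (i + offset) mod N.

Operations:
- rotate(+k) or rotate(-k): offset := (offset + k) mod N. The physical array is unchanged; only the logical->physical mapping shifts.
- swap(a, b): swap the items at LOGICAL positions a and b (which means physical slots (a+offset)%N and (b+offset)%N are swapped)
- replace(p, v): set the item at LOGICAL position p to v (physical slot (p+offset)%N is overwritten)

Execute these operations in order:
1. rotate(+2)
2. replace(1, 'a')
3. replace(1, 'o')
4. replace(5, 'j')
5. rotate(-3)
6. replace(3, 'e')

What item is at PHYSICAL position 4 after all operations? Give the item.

After op 1 (rotate(+2)): offset=2, physical=[A,B,C,D,E,F,G], logical=[C,D,E,F,G,A,B]
After op 2 (replace(1, 'a')): offset=2, physical=[A,B,C,a,E,F,G], logical=[C,a,E,F,G,A,B]
After op 3 (replace(1, 'o')): offset=2, physical=[A,B,C,o,E,F,G], logical=[C,o,E,F,G,A,B]
After op 4 (replace(5, 'j')): offset=2, physical=[j,B,C,o,E,F,G], logical=[C,o,E,F,G,j,B]
After op 5 (rotate(-3)): offset=6, physical=[j,B,C,o,E,F,G], logical=[G,j,B,C,o,E,F]
After op 6 (replace(3, 'e')): offset=6, physical=[j,B,e,o,E,F,G], logical=[G,j,B,e,o,E,F]

Answer: E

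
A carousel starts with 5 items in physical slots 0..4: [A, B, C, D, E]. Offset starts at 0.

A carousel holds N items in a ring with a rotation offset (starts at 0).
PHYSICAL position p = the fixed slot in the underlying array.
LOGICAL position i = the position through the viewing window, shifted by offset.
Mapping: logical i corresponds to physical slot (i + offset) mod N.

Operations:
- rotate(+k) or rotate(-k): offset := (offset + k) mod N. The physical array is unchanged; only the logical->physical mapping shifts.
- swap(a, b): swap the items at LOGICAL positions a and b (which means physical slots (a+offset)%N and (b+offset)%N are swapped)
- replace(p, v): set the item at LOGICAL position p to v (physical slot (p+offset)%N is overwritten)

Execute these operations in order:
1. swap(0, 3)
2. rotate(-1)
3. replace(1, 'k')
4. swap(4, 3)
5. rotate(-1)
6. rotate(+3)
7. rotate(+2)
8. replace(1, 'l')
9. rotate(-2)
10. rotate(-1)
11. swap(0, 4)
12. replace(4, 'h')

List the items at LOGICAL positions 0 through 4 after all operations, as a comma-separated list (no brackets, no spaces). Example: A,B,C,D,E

Answer: l,B,A,C,h

Derivation:
After op 1 (swap(0, 3)): offset=0, physical=[D,B,C,A,E], logical=[D,B,C,A,E]
After op 2 (rotate(-1)): offset=4, physical=[D,B,C,A,E], logical=[E,D,B,C,A]
After op 3 (replace(1, 'k')): offset=4, physical=[k,B,C,A,E], logical=[E,k,B,C,A]
After op 4 (swap(4, 3)): offset=4, physical=[k,B,A,C,E], logical=[E,k,B,A,C]
After op 5 (rotate(-1)): offset=3, physical=[k,B,A,C,E], logical=[C,E,k,B,A]
After op 6 (rotate(+3)): offset=1, physical=[k,B,A,C,E], logical=[B,A,C,E,k]
After op 7 (rotate(+2)): offset=3, physical=[k,B,A,C,E], logical=[C,E,k,B,A]
After op 8 (replace(1, 'l')): offset=3, physical=[k,B,A,C,l], logical=[C,l,k,B,A]
After op 9 (rotate(-2)): offset=1, physical=[k,B,A,C,l], logical=[B,A,C,l,k]
After op 10 (rotate(-1)): offset=0, physical=[k,B,A,C,l], logical=[k,B,A,C,l]
After op 11 (swap(0, 4)): offset=0, physical=[l,B,A,C,k], logical=[l,B,A,C,k]
After op 12 (replace(4, 'h')): offset=0, physical=[l,B,A,C,h], logical=[l,B,A,C,h]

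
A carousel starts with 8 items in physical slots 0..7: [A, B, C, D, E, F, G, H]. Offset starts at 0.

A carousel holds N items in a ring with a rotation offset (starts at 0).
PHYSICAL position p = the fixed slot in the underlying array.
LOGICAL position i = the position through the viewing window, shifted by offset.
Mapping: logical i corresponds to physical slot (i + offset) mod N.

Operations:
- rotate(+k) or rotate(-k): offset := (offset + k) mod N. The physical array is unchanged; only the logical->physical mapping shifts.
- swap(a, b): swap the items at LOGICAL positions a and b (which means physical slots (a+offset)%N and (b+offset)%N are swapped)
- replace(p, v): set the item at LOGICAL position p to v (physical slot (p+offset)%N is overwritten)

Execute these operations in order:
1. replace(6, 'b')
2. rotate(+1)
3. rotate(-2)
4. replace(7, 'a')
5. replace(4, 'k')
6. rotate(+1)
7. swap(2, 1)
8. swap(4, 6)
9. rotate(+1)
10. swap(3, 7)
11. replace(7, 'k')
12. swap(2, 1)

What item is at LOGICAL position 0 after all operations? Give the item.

Answer: C

Derivation:
After op 1 (replace(6, 'b')): offset=0, physical=[A,B,C,D,E,F,b,H], logical=[A,B,C,D,E,F,b,H]
After op 2 (rotate(+1)): offset=1, physical=[A,B,C,D,E,F,b,H], logical=[B,C,D,E,F,b,H,A]
After op 3 (rotate(-2)): offset=7, physical=[A,B,C,D,E,F,b,H], logical=[H,A,B,C,D,E,F,b]
After op 4 (replace(7, 'a')): offset=7, physical=[A,B,C,D,E,F,a,H], logical=[H,A,B,C,D,E,F,a]
After op 5 (replace(4, 'k')): offset=7, physical=[A,B,C,k,E,F,a,H], logical=[H,A,B,C,k,E,F,a]
After op 6 (rotate(+1)): offset=0, physical=[A,B,C,k,E,F,a,H], logical=[A,B,C,k,E,F,a,H]
After op 7 (swap(2, 1)): offset=0, physical=[A,C,B,k,E,F,a,H], logical=[A,C,B,k,E,F,a,H]
After op 8 (swap(4, 6)): offset=0, physical=[A,C,B,k,a,F,E,H], logical=[A,C,B,k,a,F,E,H]
After op 9 (rotate(+1)): offset=1, physical=[A,C,B,k,a,F,E,H], logical=[C,B,k,a,F,E,H,A]
After op 10 (swap(3, 7)): offset=1, physical=[a,C,B,k,A,F,E,H], logical=[C,B,k,A,F,E,H,a]
After op 11 (replace(7, 'k')): offset=1, physical=[k,C,B,k,A,F,E,H], logical=[C,B,k,A,F,E,H,k]
After op 12 (swap(2, 1)): offset=1, physical=[k,C,k,B,A,F,E,H], logical=[C,k,B,A,F,E,H,k]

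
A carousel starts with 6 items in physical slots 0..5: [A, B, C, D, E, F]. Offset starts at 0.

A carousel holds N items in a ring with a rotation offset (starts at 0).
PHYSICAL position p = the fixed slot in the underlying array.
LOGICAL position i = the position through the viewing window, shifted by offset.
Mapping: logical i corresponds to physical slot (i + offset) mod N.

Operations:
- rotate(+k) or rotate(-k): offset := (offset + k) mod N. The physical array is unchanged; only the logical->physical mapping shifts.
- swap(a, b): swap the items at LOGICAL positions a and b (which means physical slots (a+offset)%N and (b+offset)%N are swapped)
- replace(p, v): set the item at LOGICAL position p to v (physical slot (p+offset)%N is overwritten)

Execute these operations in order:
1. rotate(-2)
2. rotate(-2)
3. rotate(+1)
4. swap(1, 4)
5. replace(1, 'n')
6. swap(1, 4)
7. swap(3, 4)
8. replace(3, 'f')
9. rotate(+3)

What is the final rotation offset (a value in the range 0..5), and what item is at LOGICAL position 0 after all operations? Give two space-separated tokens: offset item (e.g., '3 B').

After op 1 (rotate(-2)): offset=4, physical=[A,B,C,D,E,F], logical=[E,F,A,B,C,D]
After op 2 (rotate(-2)): offset=2, physical=[A,B,C,D,E,F], logical=[C,D,E,F,A,B]
After op 3 (rotate(+1)): offset=3, physical=[A,B,C,D,E,F], logical=[D,E,F,A,B,C]
After op 4 (swap(1, 4)): offset=3, physical=[A,E,C,D,B,F], logical=[D,B,F,A,E,C]
After op 5 (replace(1, 'n')): offset=3, physical=[A,E,C,D,n,F], logical=[D,n,F,A,E,C]
After op 6 (swap(1, 4)): offset=3, physical=[A,n,C,D,E,F], logical=[D,E,F,A,n,C]
After op 7 (swap(3, 4)): offset=3, physical=[n,A,C,D,E,F], logical=[D,E,F,n,A,C]
After op 8 (replace(3, 'f')): offset=3, physical=[f,A,C,D,E,F], logical=[D,E,F,f,A,C]
After op 9 (rotate(+3)): offset=0, physical=[f,A,C,D,E,F], logical=[f,A,C,D,E,F]

Answer: 0 f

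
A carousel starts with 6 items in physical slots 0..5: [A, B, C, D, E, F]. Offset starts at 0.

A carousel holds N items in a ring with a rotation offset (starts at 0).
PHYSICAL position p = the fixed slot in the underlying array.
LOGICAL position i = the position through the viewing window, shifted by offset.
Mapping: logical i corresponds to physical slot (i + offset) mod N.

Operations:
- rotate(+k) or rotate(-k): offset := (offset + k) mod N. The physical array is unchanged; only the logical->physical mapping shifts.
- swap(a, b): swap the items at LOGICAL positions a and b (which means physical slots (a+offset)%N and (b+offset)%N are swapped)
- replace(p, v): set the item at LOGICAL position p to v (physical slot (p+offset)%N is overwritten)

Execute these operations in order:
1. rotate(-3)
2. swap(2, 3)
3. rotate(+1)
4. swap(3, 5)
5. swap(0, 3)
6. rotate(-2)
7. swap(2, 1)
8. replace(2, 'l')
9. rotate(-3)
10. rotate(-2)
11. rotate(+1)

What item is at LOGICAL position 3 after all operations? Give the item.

Answer: E

Derivation:
After op 1 (rotate(-3)): offset=3, physical=[A,B,C,D,E,F], logical=[D,E,F,A,B,C]
After op 2 (swap(2, 3)): offset=3, physical=[F,B,C,D,E,A], logical=[D,E,A,F,B,C]
After op 3 (rotate(+1)): offset=4, physical=[F,B,C,D,E,A], logical=[E,A,F,B,C,D]
After op 4 (swap(3, 5)): offset=4, physical=[F,D,C,B,E,A], logical=[E,A,F,D,C,B]
After op 5 (swap(0, 3)): offset=4, physical=[F,E,C,B,D,A], logical=[D,A,F,E,C,B]
After op 6 (rotate(-2)): offset=2, physical=[F,E,C,B,D,A], logical=[C,B,D,A,F,E]
After op 7 (swap(2, 1)): offset=2, physical=[F,E,C,D,B,A], logical=[C,D,B,A,F,E]
After op 8 (replace(2, 'l')): offset=2, physical=[F,E,C,D,l,A], logical=[C,D,l,A,F,E]
After op 9 (rotate(-3)): offset=5, physical=[F,E,C,D,l,A], logical=[A,F,E,C,D,l]
After op 10 (rotate(-2)): offset=3, physical=[F,E,C,D,l,A], logical=[D,l,A,F,E,C]
After op 11 (rotate(+1)): offset=4, physical=[F,E,C,D,l,A], logical=[l,A,F,E,C,D]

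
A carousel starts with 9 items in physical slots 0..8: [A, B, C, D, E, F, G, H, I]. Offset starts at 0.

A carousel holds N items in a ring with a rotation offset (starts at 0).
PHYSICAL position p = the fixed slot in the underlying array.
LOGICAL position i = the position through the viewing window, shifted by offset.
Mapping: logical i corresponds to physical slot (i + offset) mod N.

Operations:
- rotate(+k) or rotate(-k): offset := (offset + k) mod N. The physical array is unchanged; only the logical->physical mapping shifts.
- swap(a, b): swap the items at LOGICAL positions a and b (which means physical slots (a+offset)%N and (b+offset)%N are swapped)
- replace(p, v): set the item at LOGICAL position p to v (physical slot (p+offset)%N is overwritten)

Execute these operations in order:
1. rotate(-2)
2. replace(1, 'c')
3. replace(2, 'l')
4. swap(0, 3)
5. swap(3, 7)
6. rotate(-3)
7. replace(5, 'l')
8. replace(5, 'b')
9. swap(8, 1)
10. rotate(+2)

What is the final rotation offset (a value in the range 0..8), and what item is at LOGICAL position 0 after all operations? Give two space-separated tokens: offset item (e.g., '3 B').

After op 1 (rotate(-2)): offset=7, physical=[A,B,C,D,E,F,G,H,I], logical=[H,I,A,B,C,D,E,F,G]
After op 2 (replace(1, 'c')): offset=7, physical=[A,B,C,D,E,F,G,H,c], logical=[H,c,A,B,C,D,E,F,G]
After op 3 (replace(2, 'l')): offset=7, physical=[l,B,C,D,E,F,G,H,c], logical=[H,c,l,B,C,D,E,F,G]
After op 4 (swap(0, 3)): offset=7, physical=[l,H,C,D,E,F,G,B,c], logical=[B,c,l,H,C,D,E,F,G]
After op 5 (swap(3, 7)): offset=7, physical=[l,F,C,D,E,H,G,B,c], logical=[B,c,l,F,C,D,E,H,G]
After op 6 (rotate(-3)): offset=4, physical=[l,F,C,D,E,H,G,B,c], logical=[E,H,G,B,c,l,F,C,D]
After op 7 (replace(5, 'l')): offset=4, physical=[l,F,C,D,E,H,G,B,c], logical=[E,H,G,B,c,l,F,C,D]
After op 8 (replace(5, 'b')): offset=4, physical=[b,F,C,D,E,H,G,B,c], logical=[E,H,G,B,c,b,F,C,D]
After op 9 (swap(8, 1)): offset=4, physical=[b,F,C,H,E,D,G,B,c], logical=[E,D,G,B,c,b,F,C,H]
After op 10 (rotate(+2)): offset=6, physical=[b,F,C,H,E,D,G,B,c], logical=[G,B,c,b,F,C,H,E,D]

Answer: 6 G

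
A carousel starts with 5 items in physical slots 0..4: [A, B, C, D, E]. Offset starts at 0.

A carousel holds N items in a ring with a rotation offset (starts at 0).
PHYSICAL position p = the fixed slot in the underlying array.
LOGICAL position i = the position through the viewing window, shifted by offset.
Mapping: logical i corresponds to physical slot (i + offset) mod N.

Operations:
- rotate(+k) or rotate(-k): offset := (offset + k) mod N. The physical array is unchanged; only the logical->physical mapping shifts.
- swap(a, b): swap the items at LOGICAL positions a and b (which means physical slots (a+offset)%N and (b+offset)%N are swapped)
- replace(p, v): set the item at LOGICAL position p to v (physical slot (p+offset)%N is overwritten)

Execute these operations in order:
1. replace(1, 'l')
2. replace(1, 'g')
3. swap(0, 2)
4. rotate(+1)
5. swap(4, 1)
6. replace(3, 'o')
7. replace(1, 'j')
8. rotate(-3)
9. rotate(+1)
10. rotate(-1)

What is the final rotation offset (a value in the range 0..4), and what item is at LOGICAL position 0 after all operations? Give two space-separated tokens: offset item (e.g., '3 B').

Answer: 3 D

Derivation:
After op 1 (replace(1, 'l')): offset=0, physical=[A,l,C,D,E], logical=[A,l,C,D,E]
After op 2 (replace(1, 'g')): offset=0, physical=[A,g,C,D,E], logical=[A,g,C,D,E]
After op 3 (swap(0, 2)): offset=0, physical=[C,g,A,D,E], logical=[C,g,A,D,E]
After op 4 (rotate(+1)): offset=1, physical=[C,g,A,D,E], logical=[g,A,D,E,C]
After op 5 (swap(4, 1)): offset=1, physical=[A,g,C,D,E], logical=[g,C,D,E,A]
After op 6 (replace(3, 'o')): offset=1, physical=[A,g,C,D,o], logical=[g,C,D,o,A]
After op 7 (replace(1, 'j')): offset=1, physical=[A,g,j,D,o], logical=[g,j,D,o,A]
After op 8 (rotate(-3)): offset=3, physical=[A,g,j,D,o], logical=[D,o,A,g,j]
After op 9 (rotate(+1)): offset=4, physical=[A,g,j,D,o], logical=[o,A,g,j,D]
After op 10 (rotate(-1)): offset=3, physical=[A,g,j,D,o], logical=[D,o,A,g,j]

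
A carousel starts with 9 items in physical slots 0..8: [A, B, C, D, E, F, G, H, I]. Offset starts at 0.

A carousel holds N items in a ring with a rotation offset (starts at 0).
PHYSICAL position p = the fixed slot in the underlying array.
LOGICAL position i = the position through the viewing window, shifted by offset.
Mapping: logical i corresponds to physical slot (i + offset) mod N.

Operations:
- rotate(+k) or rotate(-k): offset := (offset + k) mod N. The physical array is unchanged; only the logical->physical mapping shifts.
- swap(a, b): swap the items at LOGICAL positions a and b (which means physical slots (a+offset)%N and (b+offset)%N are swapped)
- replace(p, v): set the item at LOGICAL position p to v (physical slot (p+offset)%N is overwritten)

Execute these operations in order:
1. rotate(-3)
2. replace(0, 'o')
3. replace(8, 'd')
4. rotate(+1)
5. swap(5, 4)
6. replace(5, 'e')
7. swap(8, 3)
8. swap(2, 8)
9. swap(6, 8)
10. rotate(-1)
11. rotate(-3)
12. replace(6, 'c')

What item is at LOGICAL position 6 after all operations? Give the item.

After op 1 (rotate(-3)): offset=6, physical=[A,B,C,D,E,F,G,H,I], logical=[G,H,I,A,B,C,D,E,F]
After op 2 (replace(0, 'o')): offset=6, physical=[A,B,C,D,E,F,o,H,I], logical=[o,H,I,A,B,C,D,E,F]
After op 3 (replace(8, 'd')): offset=6, physical=[A,B,C,D,E,d,o,H,I], logical=[o,H,I,A,B,C,D,E,d]
After op 4 (rotate(+1)): offset=7, physical=[A,B,C,D,E,d,o,H,I], logical=[H,I,A,B,C,D,E,d,o]
After op 5 (swap(5, 4)): offset=7, physical=[A,B,D,C,E,d,o,H,I], logical=[H,I,A,B,D,C,E,d,o]
After op 6 (replace(5, 'e')): offset=7, physical=[A,B,D,e,E,d,o,H,I], logical=[H,I,A,B,D,e,E,d,o]
After op 7 (swap(8, 3)): offset=7, physical=[A,o,D,e,E,d,B,H,I], logical=[H,I,A,o,D,e,E,d,B]
After op 8 (swap(2, 8)): offset=7, physical=[B,o,D,e,E,d,A,H,I], logical=[H,I,B,o,D,e,E,d,A]
After op 9 (swap(6, 8)): offset=7, physical=[B,o,D,e,A,d,E,H,I], logical=[H,I,B,o,D,e,A,d,E]
After op 10 (rotate(-1)): offset=6, physical=[B,o,D,e,A,d,E,H,I], logical=[E,H,I,B,o,D,e,A,d]
After op 11 (rotate(-3)): offset=3, physical=[B,o,D,e,A,d,E,H,I], logical=[e,A,d,E,H,I,B,o,D]
After op 12 (replace(6, 'c')): offset=3, physical=[c,o,D,e,A,d,E,H,I], logical=[e,A,d,E,H,I,c,o,D]

Answer: c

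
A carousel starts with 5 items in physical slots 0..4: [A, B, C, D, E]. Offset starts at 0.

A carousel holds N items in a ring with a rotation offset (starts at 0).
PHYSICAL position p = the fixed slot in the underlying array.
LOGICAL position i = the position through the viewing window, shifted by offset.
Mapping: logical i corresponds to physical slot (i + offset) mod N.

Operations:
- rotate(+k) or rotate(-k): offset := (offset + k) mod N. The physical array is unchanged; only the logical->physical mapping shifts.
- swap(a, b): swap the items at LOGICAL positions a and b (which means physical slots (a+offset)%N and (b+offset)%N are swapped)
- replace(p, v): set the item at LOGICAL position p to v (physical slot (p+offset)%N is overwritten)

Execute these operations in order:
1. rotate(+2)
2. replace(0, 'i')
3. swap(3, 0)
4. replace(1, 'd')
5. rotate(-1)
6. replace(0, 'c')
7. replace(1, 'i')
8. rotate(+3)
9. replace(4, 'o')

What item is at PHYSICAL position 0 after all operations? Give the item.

After op 1 (rotate(+2)): offset=2, physical=[A,B,C,D,E], logical=[C,D,E,A,B]
After op 2 (replace(0, 'i')): offset=2, physical=[A,B,i,D,E], logical=[i,D,E,A,B]
After op 3 (swap(3, 0)): offset=2, physical=[i,B,A,D,E], logical=[A,D,E,i,B]
After op 4 (replace(1, 'd')): offset=2, physical=[i,B,A,d,E], logical=[A,d,E,i,B]
After op 5 (rotate(-1)): offset=1, physical=[i,B,A,d,E], logical=[B,A,d,E,i]
After op 6 (replace(0, 'c')): offset=1, physical=[i,c,A,d,E], logical=[c,A,d,E,i]
After op 7 (replace(1, 'i')): offset=1, physical=[i,c,i,d,E], logical=[c,i,d,E,i]
After op 8 (rotate(+3)): offset=4, physical=[i,c,i,d,E], logical=[E,i,c,i,d]
After op 9 (replace(4, 'o')): offset=4, physical=[i,c,i,o,E], logical=[E,i,c,i,o]

Answer: i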